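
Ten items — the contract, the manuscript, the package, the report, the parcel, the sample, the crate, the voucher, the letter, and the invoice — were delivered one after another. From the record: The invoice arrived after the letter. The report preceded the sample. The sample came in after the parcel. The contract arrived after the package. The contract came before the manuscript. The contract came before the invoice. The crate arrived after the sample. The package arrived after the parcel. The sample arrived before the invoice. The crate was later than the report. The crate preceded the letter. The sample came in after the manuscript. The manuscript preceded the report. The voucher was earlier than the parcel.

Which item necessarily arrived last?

the invoice

Every other item has a chain of constraints placing it before the invoice, so the invoice is last.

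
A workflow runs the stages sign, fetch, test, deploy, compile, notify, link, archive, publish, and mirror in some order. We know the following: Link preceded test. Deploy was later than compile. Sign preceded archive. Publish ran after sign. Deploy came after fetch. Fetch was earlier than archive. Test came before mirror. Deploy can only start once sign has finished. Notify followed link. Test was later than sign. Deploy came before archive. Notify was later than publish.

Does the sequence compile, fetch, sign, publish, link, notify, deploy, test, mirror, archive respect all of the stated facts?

Check each stated constraint against the proposed order — e.g. sign is ahead of archive; fetch is ahead of archive. Every pair is in the required order; nothing is violated.

yes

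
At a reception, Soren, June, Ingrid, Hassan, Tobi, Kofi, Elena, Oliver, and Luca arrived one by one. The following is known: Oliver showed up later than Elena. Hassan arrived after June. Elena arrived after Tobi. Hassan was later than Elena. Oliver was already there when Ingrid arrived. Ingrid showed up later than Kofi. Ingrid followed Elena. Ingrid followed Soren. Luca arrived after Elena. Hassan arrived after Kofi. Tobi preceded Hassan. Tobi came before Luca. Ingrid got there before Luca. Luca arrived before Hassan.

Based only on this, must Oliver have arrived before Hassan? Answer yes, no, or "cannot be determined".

yes

Chain the constraints: Oliver → Ingrid → Luca → Hassan. Each link is directly stated, so Oliver comes before Hassan.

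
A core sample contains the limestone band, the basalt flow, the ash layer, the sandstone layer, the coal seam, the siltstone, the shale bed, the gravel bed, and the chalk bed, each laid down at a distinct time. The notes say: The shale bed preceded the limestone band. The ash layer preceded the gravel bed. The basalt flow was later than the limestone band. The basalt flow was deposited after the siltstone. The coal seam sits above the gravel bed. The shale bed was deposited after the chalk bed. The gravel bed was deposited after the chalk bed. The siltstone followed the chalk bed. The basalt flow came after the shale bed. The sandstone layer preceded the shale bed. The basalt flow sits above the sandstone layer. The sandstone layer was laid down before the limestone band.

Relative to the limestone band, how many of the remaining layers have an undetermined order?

4

Forced before the limestone band: the chalk bed, the sandstone layer, and the shale bed; forced after the limestone band: the basalt flow.
That leaves the ash layer, the coal seam, the gravel bed, and the siltstone with no forced order relative to the limestone band — 4.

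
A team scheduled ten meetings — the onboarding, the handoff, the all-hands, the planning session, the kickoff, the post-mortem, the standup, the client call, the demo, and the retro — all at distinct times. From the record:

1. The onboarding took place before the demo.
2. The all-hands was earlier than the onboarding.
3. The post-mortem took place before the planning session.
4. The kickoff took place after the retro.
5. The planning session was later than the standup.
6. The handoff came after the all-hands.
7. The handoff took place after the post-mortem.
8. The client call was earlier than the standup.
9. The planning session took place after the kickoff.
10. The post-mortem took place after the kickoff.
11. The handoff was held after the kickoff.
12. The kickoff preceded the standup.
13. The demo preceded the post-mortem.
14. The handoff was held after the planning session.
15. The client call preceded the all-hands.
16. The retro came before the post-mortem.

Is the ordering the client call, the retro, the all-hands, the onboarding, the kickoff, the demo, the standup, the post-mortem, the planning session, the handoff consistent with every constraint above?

Check each stated constraint against the proposed order — e.g. the retro is ahead of the post-mortem; the all-hands is ahead of the handoff. Every pair is in the required order; nothing is violated.

yes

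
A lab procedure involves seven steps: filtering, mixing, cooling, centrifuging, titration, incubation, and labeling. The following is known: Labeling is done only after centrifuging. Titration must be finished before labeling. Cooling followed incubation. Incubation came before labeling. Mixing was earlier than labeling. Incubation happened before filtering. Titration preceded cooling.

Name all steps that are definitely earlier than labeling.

Directly stated before labeling: centrifuging, incubation, mixing, and titration.
No chain forces cooling (or any of the others) ahead of labeling.

centrifuging, incubation, mixing, titration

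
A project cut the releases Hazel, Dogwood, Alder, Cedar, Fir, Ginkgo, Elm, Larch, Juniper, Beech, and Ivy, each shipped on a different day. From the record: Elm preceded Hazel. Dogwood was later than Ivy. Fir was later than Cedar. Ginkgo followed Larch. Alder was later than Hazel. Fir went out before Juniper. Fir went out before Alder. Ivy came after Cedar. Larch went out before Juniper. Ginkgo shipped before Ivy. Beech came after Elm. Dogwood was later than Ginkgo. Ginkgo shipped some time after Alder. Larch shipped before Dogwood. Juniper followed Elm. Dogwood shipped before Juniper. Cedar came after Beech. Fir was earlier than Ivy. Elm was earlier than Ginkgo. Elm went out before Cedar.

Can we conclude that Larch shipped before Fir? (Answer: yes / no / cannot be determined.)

cannot be determined

No chain of stated constraints runs from Larch to Fir, and none runs from Fir to Larch either.
So the relative order of Larch and Fir is not fixed by the given facts.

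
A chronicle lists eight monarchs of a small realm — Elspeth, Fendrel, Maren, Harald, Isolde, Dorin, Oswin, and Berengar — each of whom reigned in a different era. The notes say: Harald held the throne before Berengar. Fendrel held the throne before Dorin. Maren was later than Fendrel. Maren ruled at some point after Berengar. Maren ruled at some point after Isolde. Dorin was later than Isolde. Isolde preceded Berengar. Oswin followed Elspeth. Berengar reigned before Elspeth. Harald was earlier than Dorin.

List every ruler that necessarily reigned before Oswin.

Berengar, Elspeth, Harald, Isolde

Directly stated before Oswin: Elspeth.
Berengar reaches Oswin via Berengar → Elspeth → Oswin.
Harald reaches Oswin via Harald → Berengar → Elspeth → Oswin.
Isolde reaches Oswin via Isolde → Berengar → Elspeth → Oswin.
No chain forces Fendrel (or any of the others) ahead of Oswin.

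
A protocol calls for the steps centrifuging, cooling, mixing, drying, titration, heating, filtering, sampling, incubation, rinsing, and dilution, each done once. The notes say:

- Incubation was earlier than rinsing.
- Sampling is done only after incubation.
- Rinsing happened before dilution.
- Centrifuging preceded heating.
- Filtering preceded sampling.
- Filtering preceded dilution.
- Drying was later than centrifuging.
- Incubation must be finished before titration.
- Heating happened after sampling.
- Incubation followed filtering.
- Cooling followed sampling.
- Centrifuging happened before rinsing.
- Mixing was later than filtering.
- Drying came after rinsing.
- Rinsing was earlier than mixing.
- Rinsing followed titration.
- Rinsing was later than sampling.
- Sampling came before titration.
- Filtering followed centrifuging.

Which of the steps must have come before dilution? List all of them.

centrifuging, filtering, incubation, rinsing, sampling, titration

Directly stated before dilution: filtering and rinsing.
Centrifuging reaches dilution via centrifuging → rinsing → dilution.
Incubation reaches dilution via incubation → rinsing → dilution.
Sampling reaches dilution via sampling → rinsing → dilution.
Likewise titration reaches dilution by chaining the stated constraints.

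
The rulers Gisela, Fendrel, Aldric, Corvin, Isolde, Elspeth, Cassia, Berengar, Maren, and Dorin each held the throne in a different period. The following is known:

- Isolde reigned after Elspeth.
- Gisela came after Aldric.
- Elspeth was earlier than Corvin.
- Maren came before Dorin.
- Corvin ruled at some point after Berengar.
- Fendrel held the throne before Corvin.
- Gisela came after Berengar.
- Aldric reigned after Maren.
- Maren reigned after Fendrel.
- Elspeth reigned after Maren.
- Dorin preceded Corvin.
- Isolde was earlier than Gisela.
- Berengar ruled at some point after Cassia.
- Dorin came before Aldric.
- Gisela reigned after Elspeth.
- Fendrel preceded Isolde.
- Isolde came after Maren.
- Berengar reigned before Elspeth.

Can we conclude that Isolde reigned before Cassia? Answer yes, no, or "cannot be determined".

no

Tracing the constraints gives Cassia → Berengar → Elspeth → Isolde, so Cassia must come before Isolde.
That means Isolde cannot be before Cassia.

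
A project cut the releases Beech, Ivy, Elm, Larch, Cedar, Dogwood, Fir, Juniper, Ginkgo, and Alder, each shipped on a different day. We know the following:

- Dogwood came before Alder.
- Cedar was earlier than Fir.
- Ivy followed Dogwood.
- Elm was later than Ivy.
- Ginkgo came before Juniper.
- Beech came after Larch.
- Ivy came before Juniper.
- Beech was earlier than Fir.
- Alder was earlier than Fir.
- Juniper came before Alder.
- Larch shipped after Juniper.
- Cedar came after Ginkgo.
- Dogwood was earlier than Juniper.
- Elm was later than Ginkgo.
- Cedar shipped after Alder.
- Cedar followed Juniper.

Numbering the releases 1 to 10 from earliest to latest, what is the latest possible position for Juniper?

Juniper must come before Alder, Beech, Cedar, Fir, and Larch — 5 releases forced after it.
Everything else can be placed before Juniper in some valid order, so Juniper can sit as late as position 10 − 5 = 5.

5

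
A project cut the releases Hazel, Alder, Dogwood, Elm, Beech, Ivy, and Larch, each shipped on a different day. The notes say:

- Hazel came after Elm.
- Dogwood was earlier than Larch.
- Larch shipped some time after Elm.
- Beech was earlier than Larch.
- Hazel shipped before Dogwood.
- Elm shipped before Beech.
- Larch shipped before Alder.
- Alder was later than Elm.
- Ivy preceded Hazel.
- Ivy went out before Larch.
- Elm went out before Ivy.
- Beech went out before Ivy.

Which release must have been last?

Alder

Every other release has a chain of constraints placing it before Alder, so Alder is last.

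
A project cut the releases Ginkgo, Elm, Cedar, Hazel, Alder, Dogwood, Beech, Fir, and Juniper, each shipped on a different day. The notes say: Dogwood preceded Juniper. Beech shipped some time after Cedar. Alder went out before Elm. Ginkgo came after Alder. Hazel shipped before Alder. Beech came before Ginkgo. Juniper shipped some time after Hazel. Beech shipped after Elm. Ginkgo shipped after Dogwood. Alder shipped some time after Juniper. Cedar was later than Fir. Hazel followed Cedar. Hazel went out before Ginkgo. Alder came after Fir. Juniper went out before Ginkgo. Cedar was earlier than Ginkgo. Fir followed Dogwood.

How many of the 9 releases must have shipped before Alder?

5

Directly stated before Alder: Fir, Hazel, and Juniper.
Cedar reaches Alder via Cedar → Hazel → Alder.
Dogwood reaches Alder via Dogwood → Juniper → Alder.
No chain forces Elm (or any of the others) ahead of Alder.
That's Cedar, Dogwood, Fir, Hazel, and Juniper — 5 in all.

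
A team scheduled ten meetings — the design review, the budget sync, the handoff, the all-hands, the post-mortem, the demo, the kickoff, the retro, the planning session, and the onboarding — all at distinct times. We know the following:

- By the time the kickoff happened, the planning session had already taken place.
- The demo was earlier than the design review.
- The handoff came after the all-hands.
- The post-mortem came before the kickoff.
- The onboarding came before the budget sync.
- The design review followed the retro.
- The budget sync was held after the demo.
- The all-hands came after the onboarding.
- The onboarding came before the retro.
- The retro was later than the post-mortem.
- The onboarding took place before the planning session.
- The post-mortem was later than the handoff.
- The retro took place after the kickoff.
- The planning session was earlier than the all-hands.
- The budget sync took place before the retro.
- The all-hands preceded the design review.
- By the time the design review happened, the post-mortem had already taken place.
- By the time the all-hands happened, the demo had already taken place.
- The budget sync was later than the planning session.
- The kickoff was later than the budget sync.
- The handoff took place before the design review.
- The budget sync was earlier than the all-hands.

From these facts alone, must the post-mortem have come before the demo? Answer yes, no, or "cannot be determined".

Tracing the constraints gives the demo → the all-hands → the handoff → the post-mortem, so the demo must come before the post-mortem.
That means the post-mortem cannot be before the demo.

no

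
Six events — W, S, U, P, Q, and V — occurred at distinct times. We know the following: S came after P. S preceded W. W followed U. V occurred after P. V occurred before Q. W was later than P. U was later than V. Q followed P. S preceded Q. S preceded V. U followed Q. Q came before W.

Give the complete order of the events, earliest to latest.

P, S, V, Q, U, W

The constraints fix every adjacent pair, so only one ordering works:
P → S → V → Q → U → W.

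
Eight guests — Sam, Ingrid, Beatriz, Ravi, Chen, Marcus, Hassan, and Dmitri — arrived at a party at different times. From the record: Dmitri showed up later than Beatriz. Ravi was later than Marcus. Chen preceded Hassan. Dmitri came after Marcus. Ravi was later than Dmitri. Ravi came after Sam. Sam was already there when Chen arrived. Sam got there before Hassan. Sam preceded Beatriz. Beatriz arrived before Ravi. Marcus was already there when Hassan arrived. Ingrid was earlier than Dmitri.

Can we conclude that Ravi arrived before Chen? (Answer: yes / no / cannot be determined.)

No chain of stated constraints runs from Ravi to Chen, and none runs from Chen to Ravi either.
So the relative order of Ravi and Chen is not fixed by the given facts.

cannot be determined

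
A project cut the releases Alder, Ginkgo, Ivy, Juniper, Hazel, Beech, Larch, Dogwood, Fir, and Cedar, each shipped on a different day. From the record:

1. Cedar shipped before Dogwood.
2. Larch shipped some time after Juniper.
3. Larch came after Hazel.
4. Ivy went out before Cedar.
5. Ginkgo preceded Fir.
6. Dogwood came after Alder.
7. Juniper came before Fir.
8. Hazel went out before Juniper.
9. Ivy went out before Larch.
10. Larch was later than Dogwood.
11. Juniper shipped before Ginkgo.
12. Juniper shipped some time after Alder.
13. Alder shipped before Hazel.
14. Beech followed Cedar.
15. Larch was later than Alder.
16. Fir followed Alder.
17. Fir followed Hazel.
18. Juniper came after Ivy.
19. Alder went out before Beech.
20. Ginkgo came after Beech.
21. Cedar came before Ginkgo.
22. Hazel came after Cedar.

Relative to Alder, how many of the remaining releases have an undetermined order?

Forced after Alder: Beech, Dogwood, Fir, Ginkgo, Hazel, Juniper, and Larch.
That leaves Cedar and Ivy with no forced order relative to Alder — 2.

2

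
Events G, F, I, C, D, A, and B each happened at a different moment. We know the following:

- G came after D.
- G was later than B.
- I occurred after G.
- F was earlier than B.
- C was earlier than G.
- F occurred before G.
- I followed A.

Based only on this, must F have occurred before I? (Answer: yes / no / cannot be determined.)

Chain the constraints: F → G → I. Each link is directly stated, so F comes before I.

yes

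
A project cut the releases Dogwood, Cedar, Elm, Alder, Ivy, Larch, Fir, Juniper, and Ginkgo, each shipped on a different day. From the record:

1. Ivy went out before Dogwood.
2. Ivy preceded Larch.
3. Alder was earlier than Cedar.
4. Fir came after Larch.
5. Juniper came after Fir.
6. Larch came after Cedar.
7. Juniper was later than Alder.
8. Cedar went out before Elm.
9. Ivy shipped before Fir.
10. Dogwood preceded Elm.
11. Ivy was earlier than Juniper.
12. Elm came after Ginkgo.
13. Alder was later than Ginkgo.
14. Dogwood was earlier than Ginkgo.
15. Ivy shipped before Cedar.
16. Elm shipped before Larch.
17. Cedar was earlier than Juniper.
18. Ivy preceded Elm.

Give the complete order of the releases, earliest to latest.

Ivy, Dogwood, Ginkgo, Alder, Cedar, Elm, Larch, Fir, Juniper

The constraints fix every adjacent pair, so only one ordering works:
Ivy → Dogwood → Ginkgo → Alder → Cedar → Elm → Larch → Fir → Juniper.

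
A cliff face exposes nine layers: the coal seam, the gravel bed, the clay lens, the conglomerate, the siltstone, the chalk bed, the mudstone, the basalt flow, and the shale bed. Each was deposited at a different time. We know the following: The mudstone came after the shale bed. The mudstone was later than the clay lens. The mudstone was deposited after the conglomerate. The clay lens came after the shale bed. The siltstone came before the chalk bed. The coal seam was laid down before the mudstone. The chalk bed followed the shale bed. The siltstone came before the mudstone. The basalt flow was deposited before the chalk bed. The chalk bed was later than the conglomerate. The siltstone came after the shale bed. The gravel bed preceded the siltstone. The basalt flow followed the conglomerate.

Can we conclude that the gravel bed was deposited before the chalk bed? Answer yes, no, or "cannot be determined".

Chain the constraints: the gravel bed → the siltstone → the chalk bed. Each link is directly stated, so the gravel bed comes before the chalk bed.

yes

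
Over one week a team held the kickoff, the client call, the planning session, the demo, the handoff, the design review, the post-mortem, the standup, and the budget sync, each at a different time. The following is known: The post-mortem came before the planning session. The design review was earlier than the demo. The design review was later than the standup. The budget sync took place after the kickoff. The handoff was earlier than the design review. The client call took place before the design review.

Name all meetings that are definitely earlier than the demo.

Directly stated before the demo: the design review.
The client call reaches the demo via the client call → the design review → the demo.
The handoff reaches the demo via the handoff → the design review → the demo.
The standup reaches the demo via the standup → the design review → the demo.

the client call, the design review, the handoff, the standup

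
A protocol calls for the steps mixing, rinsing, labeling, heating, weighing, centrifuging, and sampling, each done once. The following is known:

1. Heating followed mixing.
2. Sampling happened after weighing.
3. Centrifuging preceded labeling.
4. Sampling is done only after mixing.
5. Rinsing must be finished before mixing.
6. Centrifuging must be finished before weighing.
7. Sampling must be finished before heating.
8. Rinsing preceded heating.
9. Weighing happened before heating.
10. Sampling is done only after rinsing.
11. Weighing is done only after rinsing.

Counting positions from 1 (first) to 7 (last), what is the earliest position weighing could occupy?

Centrifuging and rinsing must both come before weighing — 2 forced predecessors.
Nothing else is forced ahead of weighing, so its earliest slot is position 2 + 1 = 3.

3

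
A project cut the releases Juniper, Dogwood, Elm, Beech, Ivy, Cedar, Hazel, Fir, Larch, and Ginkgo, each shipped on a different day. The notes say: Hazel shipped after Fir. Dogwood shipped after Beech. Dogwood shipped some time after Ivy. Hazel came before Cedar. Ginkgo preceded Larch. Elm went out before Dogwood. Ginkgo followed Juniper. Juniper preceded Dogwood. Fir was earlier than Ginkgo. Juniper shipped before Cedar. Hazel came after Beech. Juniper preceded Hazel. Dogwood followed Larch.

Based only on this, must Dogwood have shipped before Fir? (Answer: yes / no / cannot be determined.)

Tracing the constraints gives Fir → Ginkgo → Larch → Dogwood, so Fir must come before Dogwood.
That means Dogwood cannot be before Fir.

no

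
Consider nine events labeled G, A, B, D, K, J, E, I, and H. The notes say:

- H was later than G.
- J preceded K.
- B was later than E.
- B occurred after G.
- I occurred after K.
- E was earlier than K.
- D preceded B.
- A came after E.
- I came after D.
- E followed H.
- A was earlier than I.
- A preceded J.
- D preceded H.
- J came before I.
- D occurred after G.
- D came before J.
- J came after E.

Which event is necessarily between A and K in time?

Tracing the constraints gives A → J → K, so J sits after A and before K.
No other event is forced both after A and before K.

J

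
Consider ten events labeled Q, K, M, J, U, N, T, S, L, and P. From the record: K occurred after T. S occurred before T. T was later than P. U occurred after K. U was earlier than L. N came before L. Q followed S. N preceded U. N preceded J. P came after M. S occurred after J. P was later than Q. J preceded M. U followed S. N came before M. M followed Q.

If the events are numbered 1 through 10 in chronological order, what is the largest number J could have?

J must come before K, L, M, P, Q, S, T, and U — 8 events forced after it.
Everything else can be placed before J in some valid order, so J can sit as late as position 10 − 8 = 2.

2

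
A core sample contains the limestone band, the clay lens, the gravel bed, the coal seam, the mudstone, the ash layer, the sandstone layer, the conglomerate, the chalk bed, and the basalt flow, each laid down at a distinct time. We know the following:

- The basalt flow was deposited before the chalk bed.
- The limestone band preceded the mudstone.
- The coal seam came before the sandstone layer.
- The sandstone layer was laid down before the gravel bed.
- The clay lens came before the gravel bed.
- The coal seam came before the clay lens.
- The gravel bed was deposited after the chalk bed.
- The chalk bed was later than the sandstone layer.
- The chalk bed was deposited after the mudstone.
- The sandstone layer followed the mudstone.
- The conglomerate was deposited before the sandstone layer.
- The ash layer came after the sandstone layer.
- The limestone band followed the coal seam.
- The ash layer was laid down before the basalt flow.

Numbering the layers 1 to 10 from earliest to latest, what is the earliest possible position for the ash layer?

The coal seam, the conglomerate, the limestone band, the mudstone, and the sandstone layer must all come before the ash layer — 5 forced predecessors.
Nothing else is forced ahead of the ash layer, so its earliest slot is position 5 + 1 = 6.

6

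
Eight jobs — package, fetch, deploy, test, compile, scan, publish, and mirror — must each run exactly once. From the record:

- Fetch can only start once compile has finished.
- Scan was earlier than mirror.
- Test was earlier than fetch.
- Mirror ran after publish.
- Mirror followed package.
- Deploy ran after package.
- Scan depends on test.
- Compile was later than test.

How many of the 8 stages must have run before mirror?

Directly stated before mirror: package, publish, and scan.
Test reaches mirror via test → scan → mirror.
No chain forces deploy (or any of the others) ahead of mirror.
That's package, publish, scan, and test — 4 in all.

4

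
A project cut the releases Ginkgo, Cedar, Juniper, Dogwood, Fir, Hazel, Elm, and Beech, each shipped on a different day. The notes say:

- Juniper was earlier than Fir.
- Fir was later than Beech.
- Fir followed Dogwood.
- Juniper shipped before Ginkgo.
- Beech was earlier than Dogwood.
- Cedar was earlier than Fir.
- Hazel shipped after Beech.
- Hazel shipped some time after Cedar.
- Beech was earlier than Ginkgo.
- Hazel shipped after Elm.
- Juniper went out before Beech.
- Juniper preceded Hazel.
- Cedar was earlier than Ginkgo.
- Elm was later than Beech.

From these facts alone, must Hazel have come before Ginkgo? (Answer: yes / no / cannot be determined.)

No chain of stated constraints runs from Hazel to Ginkgo, and none runs from Ginkgo to Hazel either.
So the relative order of Hazel and Ginkgo is not fixed by the given facts.

cannot be determined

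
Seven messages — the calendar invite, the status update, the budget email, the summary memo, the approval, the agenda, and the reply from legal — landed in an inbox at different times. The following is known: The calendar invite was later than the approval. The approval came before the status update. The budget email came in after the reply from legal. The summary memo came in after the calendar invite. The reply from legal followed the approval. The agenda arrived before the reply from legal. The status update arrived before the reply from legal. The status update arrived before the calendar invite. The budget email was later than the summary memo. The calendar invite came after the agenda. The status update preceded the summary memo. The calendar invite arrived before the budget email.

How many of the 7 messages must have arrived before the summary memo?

4

Directly stated before the summary memo: the calendar invite and the status update.
The agenda reaches the summary memo via the agenda → the calendar invite → the summary memo.
The approval reaches the summary memo via the approval → the calendar invite → the summary memo.
No chain forces the reply from legal (or any of the others) ahead of the summary memo.
That's the agenda, the approval, the calendar invite, and the status update — 4 in all.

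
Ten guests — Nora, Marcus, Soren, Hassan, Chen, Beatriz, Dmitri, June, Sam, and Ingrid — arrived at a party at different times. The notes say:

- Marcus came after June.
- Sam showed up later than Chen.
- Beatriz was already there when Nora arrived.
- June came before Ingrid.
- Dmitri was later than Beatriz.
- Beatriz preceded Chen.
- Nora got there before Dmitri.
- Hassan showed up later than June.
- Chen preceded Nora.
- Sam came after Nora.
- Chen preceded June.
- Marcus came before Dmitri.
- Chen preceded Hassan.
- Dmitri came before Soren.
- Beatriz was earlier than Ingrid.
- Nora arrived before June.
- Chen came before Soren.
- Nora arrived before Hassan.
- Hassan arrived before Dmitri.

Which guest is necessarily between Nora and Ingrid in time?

June

Tracing the constraints gives Nora → June → Ingrid, so June sits after Nora and before Ingrid.
No other guest is forced both after Nora and before Ingrid.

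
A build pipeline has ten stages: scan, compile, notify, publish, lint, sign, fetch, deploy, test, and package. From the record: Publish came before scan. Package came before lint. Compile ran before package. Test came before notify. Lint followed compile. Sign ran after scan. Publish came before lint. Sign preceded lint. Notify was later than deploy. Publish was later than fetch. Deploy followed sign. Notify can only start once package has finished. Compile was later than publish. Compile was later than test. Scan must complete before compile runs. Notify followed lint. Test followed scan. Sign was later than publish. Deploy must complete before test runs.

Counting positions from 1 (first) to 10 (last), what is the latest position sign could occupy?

Sign must come before compile, deploy, lint, notify, package, and test — 6 stages forced after it.
Everything else can be placed before sign in some valid order, so sign can sit as late as position 10 − 6 = 4.

4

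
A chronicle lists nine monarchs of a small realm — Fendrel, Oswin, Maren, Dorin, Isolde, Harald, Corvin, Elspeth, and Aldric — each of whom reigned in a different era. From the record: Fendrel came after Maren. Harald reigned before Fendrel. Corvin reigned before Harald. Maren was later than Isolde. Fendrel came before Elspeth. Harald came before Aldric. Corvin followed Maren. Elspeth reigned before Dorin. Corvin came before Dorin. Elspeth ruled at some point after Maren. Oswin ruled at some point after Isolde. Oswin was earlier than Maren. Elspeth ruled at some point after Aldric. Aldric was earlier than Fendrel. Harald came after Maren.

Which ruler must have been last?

Every other ruler has a chain of constraints placing them before Dorin, so Dorin is last.

Dorin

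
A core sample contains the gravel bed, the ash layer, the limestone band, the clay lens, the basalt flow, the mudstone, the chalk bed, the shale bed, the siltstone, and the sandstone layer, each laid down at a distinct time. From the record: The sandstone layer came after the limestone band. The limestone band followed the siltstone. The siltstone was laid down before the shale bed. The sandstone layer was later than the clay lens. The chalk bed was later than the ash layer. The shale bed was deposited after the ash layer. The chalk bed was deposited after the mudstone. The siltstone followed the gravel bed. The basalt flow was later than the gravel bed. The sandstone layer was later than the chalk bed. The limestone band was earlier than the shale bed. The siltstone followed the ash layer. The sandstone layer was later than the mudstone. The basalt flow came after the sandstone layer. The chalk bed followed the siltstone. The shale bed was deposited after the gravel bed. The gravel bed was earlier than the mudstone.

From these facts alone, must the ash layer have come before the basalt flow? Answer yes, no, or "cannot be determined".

Chain the constraints: the ash layer → the chalk bed → the sandstone layer → the basalt flow. Each link is directly stated, so the ash layer comes before the basalt flow.

yes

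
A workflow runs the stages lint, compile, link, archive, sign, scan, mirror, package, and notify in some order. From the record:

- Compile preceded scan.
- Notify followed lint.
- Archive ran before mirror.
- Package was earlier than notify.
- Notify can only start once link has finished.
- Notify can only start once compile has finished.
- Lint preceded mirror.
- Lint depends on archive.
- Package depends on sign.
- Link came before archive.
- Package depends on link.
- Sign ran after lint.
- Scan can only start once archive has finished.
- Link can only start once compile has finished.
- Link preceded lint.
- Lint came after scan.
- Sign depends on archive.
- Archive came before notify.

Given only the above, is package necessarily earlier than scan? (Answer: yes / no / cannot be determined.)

no

Tracing the constraints gives scan → lint → sign → package, so scan must come before package.
That means package cannot be before scan.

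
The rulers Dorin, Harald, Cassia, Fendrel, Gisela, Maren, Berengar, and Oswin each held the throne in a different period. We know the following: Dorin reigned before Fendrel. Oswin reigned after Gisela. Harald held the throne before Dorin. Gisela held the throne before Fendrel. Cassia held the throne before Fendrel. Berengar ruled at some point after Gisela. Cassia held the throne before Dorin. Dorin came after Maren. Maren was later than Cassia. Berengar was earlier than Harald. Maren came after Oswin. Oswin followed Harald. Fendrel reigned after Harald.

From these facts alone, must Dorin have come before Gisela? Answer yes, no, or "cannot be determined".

Tracing the constraints gives Gisela → Oswin → Maren → Dorin, so Gisela must come before Dorin.
That means Dorin cannot be before Gisela.

no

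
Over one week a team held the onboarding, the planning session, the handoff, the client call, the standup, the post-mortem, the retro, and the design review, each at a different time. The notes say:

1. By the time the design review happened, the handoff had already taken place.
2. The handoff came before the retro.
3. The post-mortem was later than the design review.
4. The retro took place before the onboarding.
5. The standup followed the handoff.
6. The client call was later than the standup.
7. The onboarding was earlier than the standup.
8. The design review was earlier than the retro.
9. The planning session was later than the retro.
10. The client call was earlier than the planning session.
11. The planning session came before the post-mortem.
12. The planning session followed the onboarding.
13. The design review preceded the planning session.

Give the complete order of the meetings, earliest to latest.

the handoff, the design review, the retro, the onboarding, the standup, the client call, the planning session, the post-mortem

The constraints fix every adjacent pair, so only one ordering works:
the handoff → the design review → the retro → the onboarding → the standup → the client call → the planning session → the post-mortem.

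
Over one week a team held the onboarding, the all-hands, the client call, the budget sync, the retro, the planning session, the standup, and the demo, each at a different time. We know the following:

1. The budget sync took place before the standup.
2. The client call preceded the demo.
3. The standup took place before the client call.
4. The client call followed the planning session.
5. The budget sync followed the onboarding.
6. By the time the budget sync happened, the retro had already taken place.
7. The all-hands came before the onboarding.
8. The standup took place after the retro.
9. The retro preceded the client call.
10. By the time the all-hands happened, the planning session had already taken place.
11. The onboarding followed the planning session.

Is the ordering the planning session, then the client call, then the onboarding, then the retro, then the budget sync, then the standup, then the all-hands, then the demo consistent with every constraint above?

The constraints require the all-hands before the onboarding, but in the proposed sequence the onboarding appears ahead of the all-hands. That one violation is enough.

no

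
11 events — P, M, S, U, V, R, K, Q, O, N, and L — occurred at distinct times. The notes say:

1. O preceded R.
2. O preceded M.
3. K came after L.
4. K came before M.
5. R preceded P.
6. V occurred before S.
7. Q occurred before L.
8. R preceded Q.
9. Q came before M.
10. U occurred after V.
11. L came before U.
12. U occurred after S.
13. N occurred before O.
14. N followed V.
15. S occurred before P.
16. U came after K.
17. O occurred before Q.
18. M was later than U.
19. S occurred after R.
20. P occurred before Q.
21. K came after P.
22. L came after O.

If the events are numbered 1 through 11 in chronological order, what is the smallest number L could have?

8

N, O, P, Q, R, S, and V must all come before L — 7 forced predecessors.
Nothing else is forced ahead of L, so its earliest slot is position 7 + 1 = 8.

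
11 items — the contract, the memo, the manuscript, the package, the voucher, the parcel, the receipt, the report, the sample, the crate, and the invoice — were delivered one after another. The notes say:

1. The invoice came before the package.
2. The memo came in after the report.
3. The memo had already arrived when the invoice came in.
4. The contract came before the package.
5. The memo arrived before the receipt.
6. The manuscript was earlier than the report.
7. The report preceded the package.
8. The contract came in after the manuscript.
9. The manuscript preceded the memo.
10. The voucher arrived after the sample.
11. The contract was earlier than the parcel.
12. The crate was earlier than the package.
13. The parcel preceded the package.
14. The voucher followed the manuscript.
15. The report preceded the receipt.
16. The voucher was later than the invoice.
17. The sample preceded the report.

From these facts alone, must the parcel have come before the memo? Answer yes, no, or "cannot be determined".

cannot be determined

No chain of stated constraints runs from the parcel to the memo, and none runs from the memo to the parcel either.
So the relative order of the parcel and the memo is not fixed by the given facts.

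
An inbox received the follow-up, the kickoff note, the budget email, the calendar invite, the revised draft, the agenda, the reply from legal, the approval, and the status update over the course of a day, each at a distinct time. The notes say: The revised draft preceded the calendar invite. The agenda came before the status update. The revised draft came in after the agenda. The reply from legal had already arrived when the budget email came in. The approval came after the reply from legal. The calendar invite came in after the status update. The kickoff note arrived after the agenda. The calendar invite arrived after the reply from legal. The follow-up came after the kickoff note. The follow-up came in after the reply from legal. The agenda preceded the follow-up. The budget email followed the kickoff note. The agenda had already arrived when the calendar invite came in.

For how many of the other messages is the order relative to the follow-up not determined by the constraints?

5

Forced before the follow-up: the agenda, the kickoff note, and the reply from legal.
That leaves the approval, the budget email, the calendar invite, the revised draft, and the status update with no forced order relative to the follow-up — 5.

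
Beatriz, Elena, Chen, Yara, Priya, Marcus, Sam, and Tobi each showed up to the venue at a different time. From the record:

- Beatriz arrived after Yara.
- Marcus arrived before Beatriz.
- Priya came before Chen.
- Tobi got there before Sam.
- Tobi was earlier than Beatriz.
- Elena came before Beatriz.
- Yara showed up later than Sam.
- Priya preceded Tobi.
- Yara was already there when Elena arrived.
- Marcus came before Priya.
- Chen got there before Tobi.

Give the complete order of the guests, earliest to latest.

Marcus, Priya, Chen, Tobi, Sam, Yara, Elena, Beatriz

The constraints fix every adjacent pair, so only one ordering works:
Marcus → Priya → Chen → Tobi → Sam → Yara → Elena → Beatriz.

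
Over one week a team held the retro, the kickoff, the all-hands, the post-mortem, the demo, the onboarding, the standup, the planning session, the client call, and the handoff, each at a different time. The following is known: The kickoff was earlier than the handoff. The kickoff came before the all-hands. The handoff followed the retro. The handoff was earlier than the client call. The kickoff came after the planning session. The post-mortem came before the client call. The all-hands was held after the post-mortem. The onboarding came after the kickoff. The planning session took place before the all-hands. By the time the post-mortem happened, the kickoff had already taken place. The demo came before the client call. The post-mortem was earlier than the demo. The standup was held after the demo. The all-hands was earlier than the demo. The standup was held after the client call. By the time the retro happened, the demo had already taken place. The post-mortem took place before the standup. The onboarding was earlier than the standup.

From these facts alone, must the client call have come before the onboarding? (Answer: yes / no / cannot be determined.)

cannot be determined

No chain of stated constraints runs from the client call to the onboarding, and none runs from the onboarding to the client call either.
So the relative order of the client call and the onboarding is not fixed by the given facts.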